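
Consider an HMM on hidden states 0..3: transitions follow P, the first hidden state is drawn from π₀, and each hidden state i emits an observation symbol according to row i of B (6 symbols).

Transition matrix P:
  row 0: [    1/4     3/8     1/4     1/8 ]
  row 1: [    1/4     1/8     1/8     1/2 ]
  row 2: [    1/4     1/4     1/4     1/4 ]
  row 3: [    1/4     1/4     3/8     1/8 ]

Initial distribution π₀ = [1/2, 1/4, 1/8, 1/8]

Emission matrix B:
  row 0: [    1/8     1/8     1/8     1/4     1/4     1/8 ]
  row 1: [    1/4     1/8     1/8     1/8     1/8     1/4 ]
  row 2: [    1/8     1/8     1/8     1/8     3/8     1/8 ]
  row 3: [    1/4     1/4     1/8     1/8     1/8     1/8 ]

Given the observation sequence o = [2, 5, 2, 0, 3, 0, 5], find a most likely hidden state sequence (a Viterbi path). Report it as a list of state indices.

t=0: δ = [6.250e-02, 3.125e-02, 1.562e-02, 1.562e-02]  (obs o_0=2)
t=1: δ = [1.953e-03, 5.859e-03, 1.953e-03, 1.953e-03]  ψ = [0, 0, 0, 1]  (obs o_1=5)
t=2: δ = [1.831e-04, 9.155e-05, 9.155e-05, 3.662e-04]  ψ = [1, 0, 1, 1]  (obs o_2=2)
t=3: δ = [1.144e-05, 2.289e-05, 1.717e-05, 1.144e-05]  ψ = [3, 3, 3, 1]  (obs o_3=0)
t=4: δ = [1.431e-06, 5.364e-07, 5.364e-07, 1.431e-06]  ψ = [1, 0, 2, 1]  (obs o_4=3)
t=5: δ = [4.470e-08, 1.341e-07, 6.706e-08, 6.706e-08]  ψ = [0, 0, 3, 1]  (obs o_5=0)
t=6: δ = [4.191e-09, 4.191e-09, 3.143e-09, 8.382e-09]  ψ = [1, 0, 3, 1]  (obs o_6=5)
backtrack: best end state = 3; path = [0, 1, 3, 1, 0, 1, 3]

path = [0, 1, 3, 1, 0, 1, 3]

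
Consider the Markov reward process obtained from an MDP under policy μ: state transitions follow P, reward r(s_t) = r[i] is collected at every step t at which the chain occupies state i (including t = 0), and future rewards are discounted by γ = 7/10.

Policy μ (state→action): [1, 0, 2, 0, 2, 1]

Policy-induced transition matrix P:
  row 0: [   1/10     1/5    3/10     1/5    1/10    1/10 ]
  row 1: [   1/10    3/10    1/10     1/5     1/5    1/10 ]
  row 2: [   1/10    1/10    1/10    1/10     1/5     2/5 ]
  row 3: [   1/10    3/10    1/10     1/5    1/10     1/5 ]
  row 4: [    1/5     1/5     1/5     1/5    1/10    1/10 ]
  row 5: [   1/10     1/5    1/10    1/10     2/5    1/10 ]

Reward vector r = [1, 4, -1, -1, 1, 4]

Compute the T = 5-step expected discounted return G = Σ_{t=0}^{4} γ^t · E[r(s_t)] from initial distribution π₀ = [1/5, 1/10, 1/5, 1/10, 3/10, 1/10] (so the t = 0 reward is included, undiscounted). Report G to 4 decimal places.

t=0: π = [0.2000, 0.1000, 0.2000, 0.1000, 0.3000, 0.1000], E[r] = 1.0000, γ^t·E[r] = 1.000000, running G = 1.000000
t=1: π = [0.1300, 0.2000, 0.1700, 0.1700, 0.1600, 0.1700], E[r] = 1.4300, γ^t·E[r] = 1.001000, running G = 2.001000
t=2: π = [0.1160, 0.2200, 0.1420, 0.1660, 0.1880, 0.1680], E[r] = 1.5480, γ^t·E[r] = 0.758520, running G = 2.759520
t=3: π = [0.1188, 0.2244, 0.1420, 0.1690, 0.1866, 0.1592], E[r] = 1.5288, γ^t·E[r] = 0.524378, running G = 3.283898
t=4: π = [0.1187, 0.2251, 0.1424, 0.1699, 0.1844, 0.1595], E[r] = 1.5293, γ^t·E[r] = 0.367190, running G = 3.651088

G = 3.6511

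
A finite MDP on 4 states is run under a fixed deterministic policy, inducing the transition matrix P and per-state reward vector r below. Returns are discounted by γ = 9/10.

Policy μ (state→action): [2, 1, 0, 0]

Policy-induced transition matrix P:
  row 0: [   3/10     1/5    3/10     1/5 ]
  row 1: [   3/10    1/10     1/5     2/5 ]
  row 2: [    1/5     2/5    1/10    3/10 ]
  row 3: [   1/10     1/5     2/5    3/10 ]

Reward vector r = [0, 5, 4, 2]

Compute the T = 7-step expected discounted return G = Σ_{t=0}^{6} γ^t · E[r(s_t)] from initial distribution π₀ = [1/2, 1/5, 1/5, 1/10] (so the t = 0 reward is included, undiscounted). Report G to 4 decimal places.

G = 13.5444

t=0: π = [0.5000, 0.2000, 0.2000, 0.1000], E[r] = 2.0000, γ^t·E[r] = 2.000000, running G = 2.000000
t=1: π = [0.2600, 0.2200, 0.2500, 0.2700], E[r] = 2.6400, γ^t·E[r] = 2.376000, running G = 4.376000
t=2: π = [0.2210, 0.2280, 0.2550, 0.2960], E[r] = 2.7520, γ^t·E[r] = 2.229120, running G = 6.605120
t=3: π = [0.2153, 0.2282, 0.2558, 0.3007], E[r] = 2.7656, γ^t·E[r] = 2.016122, running G = 8.621242
t=4: π = [0.2143, 0.2283, 0.2561, 0.3013], E[r] = 2.7686, γ^t·E[r] = 1.816505, running G = 10.437747
t=5: π = [0.2141, 0.2284, 0.2561, 0.3014], E[r] = 2.7690, γ^t·E[r] = 1.635090, running G = 12.072838
t=6: π = [0.2141, 0.2284, 0.2561, 0.3014], E[r] = 2.7691, γ^t·E[r] = 1.471604, running G = 13.544441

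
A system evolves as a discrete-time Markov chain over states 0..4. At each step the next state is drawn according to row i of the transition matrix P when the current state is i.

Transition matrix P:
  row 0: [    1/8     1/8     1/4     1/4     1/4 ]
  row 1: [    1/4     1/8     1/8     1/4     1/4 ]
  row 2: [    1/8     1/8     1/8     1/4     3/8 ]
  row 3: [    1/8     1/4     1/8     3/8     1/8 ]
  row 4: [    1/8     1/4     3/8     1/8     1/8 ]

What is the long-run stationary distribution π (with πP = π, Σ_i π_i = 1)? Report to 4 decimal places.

Balance equations π_j = Σ_i π_i·P[i][j]:
  π_0 = 1/8·π_0 + 1/4·π_1 + 1/8·π_2 + 1/8·π_3 + 1/8·π_4
  π_1 = 1/8·π_0 + 1/8·π_1 + 1/8·π_2 + 1/4·π_3 + 1/4·π_4
  π_2 = 1/4·π_0 + 1/8·π_1 + 1/8·π_2 + 1/8·π_3 + 3/8·π_4
  π_3 = 1/4·π_0 + 1/4·π_1 + 1/4·π_2 + 3/8·π_3 + 1/8·π_4
  normalize: π_0 + π_1 + π_2 + π_3 + π_4 = 1
Solving the linear system gives exactly π = [326/2203, 405/2203, 435/2203, 1123/4406, 951/4406].

π = [0.1480, 0.1838, 0.1975, 0.2549, 0.2158]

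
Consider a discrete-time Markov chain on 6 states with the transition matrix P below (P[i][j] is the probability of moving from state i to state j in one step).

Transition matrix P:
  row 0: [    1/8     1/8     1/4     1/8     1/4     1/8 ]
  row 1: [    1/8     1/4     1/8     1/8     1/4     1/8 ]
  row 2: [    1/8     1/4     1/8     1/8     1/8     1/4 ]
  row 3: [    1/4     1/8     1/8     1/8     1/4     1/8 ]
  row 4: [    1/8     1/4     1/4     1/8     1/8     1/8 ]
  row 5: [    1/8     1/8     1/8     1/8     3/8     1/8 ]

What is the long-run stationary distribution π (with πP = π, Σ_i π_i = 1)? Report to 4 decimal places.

Balance equations π_j = Σ_i π_i·P[i][j]:
  π_0 = 1/8·π_0 + 1/8·π_1 + 1/8·π_2 + 1/4·π_3 + 1/8·π_4 + 1/8·π_5
  π_1 = 1/8·π_0 + 1/4·π_1 + 1/4·π_2 + 1/8·π_3 + 1/4·π_4 + 1/8·π_5
  π_2 = 1/4·π_0 + 1/8·π_1 + 1/8·π_2 + 1/8·π_3 + 1/4·π_4 + 1/8·π_5
  π_3 = 1/8·π_0 + 1/8·π_1 + 1/8·π_2 + 1/8·π_3 + 1/8·π_4 + 1/8·π_5
  π_4 = 1/4·π_0 + 1/4·π_1 + 1/8·π_2 + 1/4·π_3 + 1/8·π_4 + 3/8·π_5
  normalize: π_0 + π_1 + π_2 + π_3 + π_4 + π_5 = 1
Solving the linear system gives exactly π = [9/64, 7407/37312, 793/4664, 1/8, 8193/37312, 5457/37312].

π = [0.1406, 0.1985, 0.1700, 0.1250, 0.2196, 0.1463]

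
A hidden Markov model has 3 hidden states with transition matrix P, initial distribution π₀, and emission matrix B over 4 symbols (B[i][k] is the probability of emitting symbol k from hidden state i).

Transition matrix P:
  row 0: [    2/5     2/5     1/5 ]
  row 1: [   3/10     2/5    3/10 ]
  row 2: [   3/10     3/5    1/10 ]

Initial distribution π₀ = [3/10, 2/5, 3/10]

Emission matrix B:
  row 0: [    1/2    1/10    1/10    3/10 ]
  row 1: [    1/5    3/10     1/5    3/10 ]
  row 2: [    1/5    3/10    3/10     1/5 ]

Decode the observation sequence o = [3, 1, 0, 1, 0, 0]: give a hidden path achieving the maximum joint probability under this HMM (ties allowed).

t=0: δ = [9.000e-02, 1.200e-01, 6.000e-02]  (obs o_0=3)
t=1: δ = [3.600e-03, 1.440e-02, 1.080e-02]  ψ = [0, 1, 1]  (obs o_1=1)
t=2: δ = [2.160e-03, 1.296e-03, 8.640e-04]  ψ = [1, 2, 1]  (obs o_2=0)
t=3: δ = [8.640e-05, 2.592e-04, 1.296e-04]  ψ = [0, 0, 0]  (obs o_3=1)
t=4: δ = [3.888e-05, 2.074e-05, 1.555e-05]  ψ = [1, 1, 1]  (obs o_4=0)
t=5: δ = [7.776e-06, 3.110e-06, 1.555e-06]  ψ = [0, 0, 0]  (obs o_5=0)
backtrack: best end state = 0; path = [1, 1, 0, 1, 0, 0]

path = [1, 1, 0, 1, 0, 0]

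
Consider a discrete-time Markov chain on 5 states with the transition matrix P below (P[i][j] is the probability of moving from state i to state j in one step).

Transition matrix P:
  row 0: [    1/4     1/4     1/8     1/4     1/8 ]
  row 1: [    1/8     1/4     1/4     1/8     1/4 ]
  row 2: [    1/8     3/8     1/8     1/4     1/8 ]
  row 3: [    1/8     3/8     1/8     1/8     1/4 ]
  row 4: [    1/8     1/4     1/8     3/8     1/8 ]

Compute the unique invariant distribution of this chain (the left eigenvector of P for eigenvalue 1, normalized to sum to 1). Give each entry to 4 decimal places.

Balance equations π_j = Σ_i π_i·P[i][j]:
  π_0 = 1/4·π_0 + 1/8·π_1 + 1/8·π_2 + 1/8·π_3 + 1/8·π_4
  π_1 = 1/4·π_0 + 1/4·π_1 + 3/8·π_2 + 3/8·π_3 + 1/4·π_4
  π_2 = 1/8·π_0 + 1/4·π_1 + 1/8·π_2 + 1/8·π_3 + 1/8·π_4
  π_3 = 1/4·π_0 + 1/8·π_1 + 1/4·π_2 + 1/8·π_3 + 3/8·π_4
  normalize: π_0 + π_1 + π_2 + π_3 + π_4 = 1
Solving the linear system gives exactly π = [1/7, 1343/4529, 734/4529, 136/647, 853/4529].

π = [0.1429, 0.2965, 0.1621, 0.2102, 0.1883]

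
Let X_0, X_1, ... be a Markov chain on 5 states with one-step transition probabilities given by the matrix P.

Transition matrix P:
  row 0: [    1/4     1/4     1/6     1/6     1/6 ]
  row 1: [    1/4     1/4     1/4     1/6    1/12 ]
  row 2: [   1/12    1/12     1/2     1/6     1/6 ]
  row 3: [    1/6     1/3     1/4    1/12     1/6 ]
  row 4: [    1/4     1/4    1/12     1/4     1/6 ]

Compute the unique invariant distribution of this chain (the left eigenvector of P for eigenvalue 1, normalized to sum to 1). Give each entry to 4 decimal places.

π = [0.1897, 0.2172, 0.2792, 0.1653, 0.1486]

Balance equations π_j = Σ_i π_i·P[i][j]:
  π_0 = 1/4·π_0 + 1/4·π_1 + 1/12·π_2 + 1/6·π_3 + 1/4·π_4
  π_1 = 1/4·π_0 + 1/4·π_1 + 1/12·π_2 + 1/3·π_3 + 1/4·π_4
  π_2 = 1/6·π_0 + 1/4·π_1 + 1/2·π_2 + 1/4·π_3 + 1/12·π_4
  π_3 = 1/6·π_0 + 1/6·π_1 + 1/6·π_2 + 1/12·π_3 + 1/4·π_4
  normalize: π_0 + π_1 + π_2 + π_3 + π_4 = 1
Solving the linear system gives exactly π = [1453/7660, 416/1915, 2139/7660, 633/3830, 569/3830].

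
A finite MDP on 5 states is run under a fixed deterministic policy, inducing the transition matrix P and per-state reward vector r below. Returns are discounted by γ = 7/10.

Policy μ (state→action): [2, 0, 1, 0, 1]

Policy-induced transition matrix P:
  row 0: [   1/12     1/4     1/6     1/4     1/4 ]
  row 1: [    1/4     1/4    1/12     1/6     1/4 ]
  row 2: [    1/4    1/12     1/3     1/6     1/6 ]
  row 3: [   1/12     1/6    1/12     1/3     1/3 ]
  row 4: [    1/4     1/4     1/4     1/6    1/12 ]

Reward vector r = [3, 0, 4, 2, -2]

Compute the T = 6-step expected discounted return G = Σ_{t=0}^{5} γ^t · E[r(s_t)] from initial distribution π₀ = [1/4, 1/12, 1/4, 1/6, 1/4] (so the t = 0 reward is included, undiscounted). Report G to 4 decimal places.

t=0: π = [0.2500, 0.0833, 0.2500, 0.1667, 0.2500], E[r] = 1.5833, γ^t·E[r] = 1.583333, running G = 1.583333
t=1: π = [0.1806, 0.1944, 0.2083, 0.2153, 0.2014], E[r] = 1.4028, γ^t·E[r] = 0.981944, running G = 2.565278
t=2: π = [0.1840, 0.1973, 0.1840, 0.2176, 0.2170], E[r] = 1.2894, γ^t·E[r] = 0.631782, running G = 3.197060
t=3: π = [0.1831, 0.2012, 0.1808, 0.2183, 0.2166], E[r] = 1.2758, γ^t·E[r] = 0.437616, running G = 3.634676
t=4: π = [0.1831, 0.2017, 0.1799, 0.2183, 0.2170], E[r] = 1.2715, γ^t·E[r] = 0.305293, running G = 3.939969
t=5: π = [0.1831, 0.2018, 0.1797, 0.2183, 0.2170], E[r] = 1.2708, γ^t·E[r] = 0.213584, running G = 4.153553

G = 4.1536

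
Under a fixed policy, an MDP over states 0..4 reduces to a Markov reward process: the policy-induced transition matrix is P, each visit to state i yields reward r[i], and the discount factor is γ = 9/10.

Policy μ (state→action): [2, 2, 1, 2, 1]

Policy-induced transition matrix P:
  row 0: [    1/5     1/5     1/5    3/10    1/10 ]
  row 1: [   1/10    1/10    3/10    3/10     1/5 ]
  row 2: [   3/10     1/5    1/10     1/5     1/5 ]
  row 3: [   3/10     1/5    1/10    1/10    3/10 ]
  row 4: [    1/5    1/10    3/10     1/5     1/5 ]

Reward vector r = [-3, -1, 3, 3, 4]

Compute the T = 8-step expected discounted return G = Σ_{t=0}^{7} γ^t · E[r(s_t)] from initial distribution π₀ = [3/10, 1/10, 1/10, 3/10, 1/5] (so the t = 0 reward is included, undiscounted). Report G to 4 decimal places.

t=0: π = [0.3000, 0.1000, 0.1000, 0.3000, 0.2000], E[r] = 1.0000, γ^t·E[r] = 1.000000, running G = 1.000000
t=1: π = [0.2300, 0.1700, 0.1900, 0.2100, 0.2000], E[r] = 1.1400, γ^t·E[r] = 1.026000, running G = 2.026000
t=2: π = [0.2230, 0.1630, 0.1970, 0.2190, 0.1980], E[r] = 1.2080, γ^t·E[r] = 0.978480, running G = 3.004480
t=3: π = [0.2253, 0.1639, 0.1945, 0.2167, 0.1996], E[r] = 1.1922, γ^t·E[r] = 0.869114, running G = 3.873594
t=4: π = [0.2247, 0.1637, 0.1952, 0.2173, 0.1991], E[r] = 1.1962, γ^t·E[r] = 0.784801, running G = 4.658394
t=5: π = [0.2249, 0.1637, 0.1950, 0.2171, 0.1993], E[r] = 1.1951, γ^t·E[r] = 0.705677, running G = 5.364071
t=6: π = [0.2248, 0.1637, 0.1951, 0.2171, 0.1992], E[r] = 1.1954, γ^t·E[r] = 0.635262, running G = 5.999334
t=7: π = [0.2249, 0.1637, 0.1951, 0.2171, 0.1992], E[r] = 1.1953, γ^t·E[r] = 0.571700, running G = 6.571034

G = 6.5710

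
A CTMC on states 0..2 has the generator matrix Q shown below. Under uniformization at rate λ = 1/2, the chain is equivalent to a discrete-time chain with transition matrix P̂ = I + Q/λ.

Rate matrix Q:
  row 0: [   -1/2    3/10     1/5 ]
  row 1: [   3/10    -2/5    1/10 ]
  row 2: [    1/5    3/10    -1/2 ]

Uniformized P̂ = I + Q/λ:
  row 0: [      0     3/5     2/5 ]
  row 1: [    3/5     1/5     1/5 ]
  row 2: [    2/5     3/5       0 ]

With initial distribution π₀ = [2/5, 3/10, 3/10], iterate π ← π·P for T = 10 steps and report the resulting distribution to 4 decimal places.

t=0: π = [0.4000, 0.3000, 0.3000]
t=1: π = [0.3000, 0.4800, 0.2200]
t=2: π = [0.3760, 0.4080, 0.2160]
t=3: π = [0.3312, 0.4368, 0.2320]
t=4: π = [0.3549, 0.4253, 0.2198]
t=5: π = [0.3431, 0.4299, 0.2270]
t=6: π = [0.3487, 0.4280, 0.2232]
t=7: π = [0.3461, 0.4288, 0.2251]
t=8: π = [0.3473, 0.4285, 0.2242]
t=9: π = [0.3468, 0.4286, 0.2246]
t=10: π = [0.3470, 0.4286, 0.2244]

π = [0.3470, 0.4286, 0.2244]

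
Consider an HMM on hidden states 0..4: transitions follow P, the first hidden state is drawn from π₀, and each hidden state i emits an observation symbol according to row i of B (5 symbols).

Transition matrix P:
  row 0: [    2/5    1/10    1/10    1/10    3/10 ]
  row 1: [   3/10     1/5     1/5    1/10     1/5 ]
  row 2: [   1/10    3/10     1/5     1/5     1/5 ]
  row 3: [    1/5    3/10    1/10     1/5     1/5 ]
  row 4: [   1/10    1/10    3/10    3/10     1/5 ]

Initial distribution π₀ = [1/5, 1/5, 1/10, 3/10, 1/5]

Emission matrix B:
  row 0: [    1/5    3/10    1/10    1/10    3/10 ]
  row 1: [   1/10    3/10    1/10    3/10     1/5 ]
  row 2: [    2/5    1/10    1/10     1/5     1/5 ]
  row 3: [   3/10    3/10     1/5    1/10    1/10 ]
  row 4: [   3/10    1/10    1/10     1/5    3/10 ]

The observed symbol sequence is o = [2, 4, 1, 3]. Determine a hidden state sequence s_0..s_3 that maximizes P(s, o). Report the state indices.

t=0: δ = [2.000e-02, 2.000e-02, 1.000e-02, 6.000e-02, 2.000e-02]  (obs o_0=2)
t=1: δ = [3.600e-03, 3.600e-03, 1.200e-03, 1.200e-03, 3.600e-03]  ψ = [3, 3, 3, 3, 3]  (obs o_1=4)
t=2: δ = [4.320e-04, 2.160e-04, 1.080e-04, 3.240e-04, 1.080e-04]  ψ = [0, 1, 4, 4, 0]  (obs o_2=1)
t=3: δ = [1.728e-05, 2.916e-05, 8.640e-06, 6.480e-06, 2.592e-05]  ψ = [0, 3, 0, 3, 0]  (obs o_3=3)
backtrack: best end state = 1; path = [3, 4, 3, 1]

path = [3, 4, 3, 1]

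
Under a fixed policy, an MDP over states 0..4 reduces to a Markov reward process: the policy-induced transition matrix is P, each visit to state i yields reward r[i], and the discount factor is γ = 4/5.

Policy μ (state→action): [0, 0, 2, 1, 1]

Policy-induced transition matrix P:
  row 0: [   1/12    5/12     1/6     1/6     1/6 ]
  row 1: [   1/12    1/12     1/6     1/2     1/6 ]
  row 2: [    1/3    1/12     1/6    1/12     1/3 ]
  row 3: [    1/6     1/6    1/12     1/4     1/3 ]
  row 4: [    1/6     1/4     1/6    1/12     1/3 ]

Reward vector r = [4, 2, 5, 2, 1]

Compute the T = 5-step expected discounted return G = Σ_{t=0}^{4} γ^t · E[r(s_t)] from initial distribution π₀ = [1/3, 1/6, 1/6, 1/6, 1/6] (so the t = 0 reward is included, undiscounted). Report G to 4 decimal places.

t=0: π = [0.3333, 0.1667, 0.1667, 0.1667, 0.1667], E[r] = 3.0000, γ^t·E[r] = 3.000000, running G = 3.000000
t=1: π = [0.1528, 0.2361, 0.1528, 0.2083, 0.2500], E[r] = 2.5139, γ^t·E[r] = 2.011111, running G = 5.011111
t=2: π = [0.1597, 0.1933, 0.1493, 0.2292, 0.2685], E[r] = 2.4988, γ^t·E[r] = 1.599259, running G = 6.610370
t=3: π = [0.1621, 0.2004, 0.1476, 0.2154, 0.2745], E[r] = 2.4925, γ^t·E[r] = 1.276148, running G = 7.886519
t=4: π = [0.1610, 0.2011, 0.1487, 0.2163, 0.2729], E[r] = 2.4953, γ^t·E[r] = 1.022094, running G = 8.908612

G = 8.9086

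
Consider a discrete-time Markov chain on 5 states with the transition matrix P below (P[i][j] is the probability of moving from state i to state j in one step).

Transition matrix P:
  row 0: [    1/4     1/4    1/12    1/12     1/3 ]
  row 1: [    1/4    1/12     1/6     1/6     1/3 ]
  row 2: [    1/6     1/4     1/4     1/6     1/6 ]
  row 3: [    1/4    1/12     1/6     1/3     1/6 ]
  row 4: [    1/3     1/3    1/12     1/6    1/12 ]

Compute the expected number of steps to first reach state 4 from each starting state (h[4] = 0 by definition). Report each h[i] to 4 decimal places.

First-step conditioning: h[4] = 0; for i ≠ 4, h[i] = 1 + Σ_k P[i][k]·h[k].
  h[0] = 1 + 1/4·h[0] + 1/4·h[1] + 1/12·h[2] + 1/12·h[3]
  h[1] = 1 + 1/4·h[0] + 1/12·h[1] + 1/6·h[2] + 1/6·h[3]
  h[2] = 1 + 1/6·h[0] + 1/4·h[1] + 1/4·h[2] + 1/6·h[3]
  h[3] = 1 + 1/4·h[0] + 1/12·h[1] + 1/6·h[2] + 1/3·h[3]
Solving the 4×4 linear system over states ≠ 4 gives exactly h = [7608/2179, 7860/2179, 9312/2179, 9432/2179, 0] (h[4] = 0 is the target).

h = [3.4915, 3.6072, 4.2735, 4.3286, 0.0000]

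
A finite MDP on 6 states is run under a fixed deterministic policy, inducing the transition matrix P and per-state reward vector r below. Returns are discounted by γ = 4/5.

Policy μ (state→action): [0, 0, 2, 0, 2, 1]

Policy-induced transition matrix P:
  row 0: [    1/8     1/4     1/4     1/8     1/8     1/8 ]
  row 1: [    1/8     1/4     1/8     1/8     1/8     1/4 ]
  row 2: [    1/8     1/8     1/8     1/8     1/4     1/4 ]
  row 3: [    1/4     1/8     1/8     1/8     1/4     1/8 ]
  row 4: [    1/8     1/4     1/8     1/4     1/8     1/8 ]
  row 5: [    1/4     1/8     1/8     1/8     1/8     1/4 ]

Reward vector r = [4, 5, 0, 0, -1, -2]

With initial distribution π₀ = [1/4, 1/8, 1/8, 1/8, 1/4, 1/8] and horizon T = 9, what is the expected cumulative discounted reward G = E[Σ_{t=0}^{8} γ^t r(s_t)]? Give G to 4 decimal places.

t=0: π = [0.2500, 0.1250, 0.1250, 0.1250, 0.2500, 0.1250], E[r] = 1.1250, γ^t·E[r] = 1.125000, running G = 1.125000
t=1: π = [0.1563, 0.2031, 0.1563, 0.1563, 0.1563, 0.1719], E[r] = 1.1406, γ^t·E[r] = 0.912500, running G = 2.037500
t=2: π = [0.1660, 0.1895, 0.1445, 0.1445, 0.1641, 0.1914], E[r] = 1.0645, γ^t·E[r] = 0.681250, running G = 2.718750
t=3: π = [0.1670, 0.1899, 0.1458, 0.1455, 0.1611, 0.1907], E[r] = 1.0752, γ^t·E[r] = 0.550500, running G = 3.269250
t=4: π = [0.1670, 0.1898, 0.1459, 0.1451, 0.1614, 0.1908], E[r] = 1.0739, γ^t·E[r] = 0.439863, running G = 3.709113
t=5: π = [0.1670, 0.1898, 0.1459, 0.1452, 0.1614, 0.1908], E[r] = 1.0739, γ^t·E[r] = 0.351880, running G = 4.060993
t=6: π = [0.1670, 0.1898, 0.1459, 0.1452, 0.1614, 0.1908], E[r] = 1.0738, γ^t·E[r] = 0.281499, running G = 4.342492
t=7: π = [0.1670, 0.1898, 0.1459, 0.1452, 0.1614, 0.1908], E[r] = 1.0738, γ^t·E[r] = 0.225200, running G = 4.567692
t=8: π = [0.1670, 0.1898, 0.1459, 0.1452, 0.1614, 0.1908], E[r] = 1.0738, γ^t·E[r] = 0.180160, running G = 4.747852

G = 4.7479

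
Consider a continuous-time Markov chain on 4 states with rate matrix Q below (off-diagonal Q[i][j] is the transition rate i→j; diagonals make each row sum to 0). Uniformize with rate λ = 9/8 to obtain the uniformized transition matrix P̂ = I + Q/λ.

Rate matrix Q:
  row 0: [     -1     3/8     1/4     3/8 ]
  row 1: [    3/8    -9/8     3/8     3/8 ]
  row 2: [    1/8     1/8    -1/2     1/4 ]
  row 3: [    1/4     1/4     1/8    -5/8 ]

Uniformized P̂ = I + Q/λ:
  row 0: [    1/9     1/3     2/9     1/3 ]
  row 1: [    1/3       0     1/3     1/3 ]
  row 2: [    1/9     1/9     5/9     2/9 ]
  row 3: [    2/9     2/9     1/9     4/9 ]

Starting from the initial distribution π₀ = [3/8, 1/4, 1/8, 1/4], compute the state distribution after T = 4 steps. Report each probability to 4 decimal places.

t=0: π = [0.3750, 0.2500, 0.1250, 0.2500]
t=1: π = [0.1944, 0.1944, 0.2639, 0.3472]
t=2: π = [0.1929, 0.1713, 0.2932, 0.3426]
t=3: π = [0.1872, 0.1730, 0.3009, 0.3388]
t=4: π = [0.1872, 0.1711, 0.3041, 0.3375]

π = [0.1872, 0.1711, 0.3041, 0.3375]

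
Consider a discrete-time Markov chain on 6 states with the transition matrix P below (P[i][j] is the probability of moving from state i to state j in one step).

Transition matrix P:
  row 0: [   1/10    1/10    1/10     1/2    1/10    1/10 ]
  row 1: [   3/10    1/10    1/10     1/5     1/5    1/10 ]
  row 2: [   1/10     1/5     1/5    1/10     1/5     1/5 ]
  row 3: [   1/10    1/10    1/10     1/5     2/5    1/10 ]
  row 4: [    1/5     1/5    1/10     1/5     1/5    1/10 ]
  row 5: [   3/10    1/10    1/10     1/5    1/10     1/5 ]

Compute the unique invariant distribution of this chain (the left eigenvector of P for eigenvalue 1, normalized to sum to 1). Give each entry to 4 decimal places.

π = [0.1731, 0.1330, 0.1111, 0.2408, 0.2185, 0.1235]

Balance equations π_j = Σ_i π_i·P[i][j]:
  π_0 = 1/10·π_0 + 3/10·π_1 + 1/10·π_2 + 1/10·π_3 + 1/5·π_4 + 3/10·π_5
  π_1 = 1/10·π_0 + 1/10·π_1 + 1/5·π_2 + 1/10·π_3 + 1/5·π_4 + 1/10·π_5
  π_2 = 1/10·π_0 + 1/10·π_1 + 1/5·π_2 + 1/10·π_3 + 1/10·π_4 + 1/10·π_5
  π_3 = 1/2·π_0 + 1/5·π_1 + 1/10·π_2 + 1/5·π_3 + 1/5·π_4 + 1/5·π_5
  π_4 = 1/10·π_0 + 1/5·π_1 + 1/5·π_2 + 2/5·π_3 + 1/5·π_4 + 1/10·π_5
  normalize: π_0 + π_1 + π_2 + π_3 + π_4 + π_5 = 1
Solving the linear system gives exactly π = [8807/50868, 167/1256, 1/9, 8167/33912, 1235/5652, 10/81].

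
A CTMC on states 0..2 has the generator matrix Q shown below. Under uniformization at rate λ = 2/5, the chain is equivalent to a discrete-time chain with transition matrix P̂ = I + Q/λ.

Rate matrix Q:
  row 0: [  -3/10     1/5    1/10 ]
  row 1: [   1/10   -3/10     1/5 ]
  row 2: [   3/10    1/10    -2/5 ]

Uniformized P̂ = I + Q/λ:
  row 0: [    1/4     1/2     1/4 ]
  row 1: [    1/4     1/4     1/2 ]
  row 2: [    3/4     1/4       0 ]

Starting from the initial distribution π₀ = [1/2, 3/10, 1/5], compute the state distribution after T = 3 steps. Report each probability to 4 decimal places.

t=0: π = [0.5000, 0.3000, 0.2000]
t=1: π = [0.3500, 0.3750, 0.2750]
t=2: π = [0.3875, 0.3375, 0.2750]
t=3: π = [0.3875, 0.3469, 0.2656]

π = [0.3875, 0.3469, 0.2656]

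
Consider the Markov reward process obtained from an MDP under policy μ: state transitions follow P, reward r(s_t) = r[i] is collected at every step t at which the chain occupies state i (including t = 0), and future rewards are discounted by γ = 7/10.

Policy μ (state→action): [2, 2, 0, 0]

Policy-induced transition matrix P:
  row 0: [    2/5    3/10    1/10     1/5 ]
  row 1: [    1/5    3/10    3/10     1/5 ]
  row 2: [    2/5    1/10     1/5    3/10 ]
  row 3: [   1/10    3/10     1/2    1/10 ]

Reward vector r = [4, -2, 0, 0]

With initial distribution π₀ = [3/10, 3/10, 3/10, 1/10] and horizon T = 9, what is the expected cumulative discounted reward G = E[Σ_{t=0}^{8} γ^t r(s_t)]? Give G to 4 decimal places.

G = 2.1077

t=0: π = [0.3000, 0.3000, 0.3000, 0.1000], E[r] = 0.6000, γ^t·E[r] = 0.600000, running G = 0.600000
t=1: π = [0.3100, 0.2400, 0.2300, 0.2200], E[r] = 0.7600, γ^t·E[r] = 0.532000, running G = 1.132000
t=2: π = [0.2860, 0.2540, 0.2590, 0.2010], E[r] = 0.6360, γ^t·E[r] = 0.311640, running G = 1.443640
t=3: π = [0.2889, 0.2482, 0.2571, 0.2058], E[r] = 0.6592, γ^t·E[r] = 0.226106, running G = 1.669746
t=4: π = [0.2886, 0.2486, 0.2577, 0.2051], E[r] = 0.6573, γ^t·E[r] = 0.157823, running G = 1.827568
t=5: π = [0.2887, 0.2485, 0.2575, 0.2053], E[r] = 0.6580, γ^t·E[r] = 0.110598, running G = 1.938166
t=6: π = [0.2887, 0.2485, 0.2575, 0.2052], E[r] = 0.6579, γ^t·E[r] = 0.077406, running G = 2.015572
t=7: π = [0.2887, 0.2485, 0.2575, 0.2052], E[r] = 0.6580, γ^t·E[r] = 0.054185, running G = 2.069757
t=8: π = [0.2887, 0.2485, 0.2575, 0.2052], E[r] = 0.6579, γ^t·E[r] = 0.037929, running G = 2.107686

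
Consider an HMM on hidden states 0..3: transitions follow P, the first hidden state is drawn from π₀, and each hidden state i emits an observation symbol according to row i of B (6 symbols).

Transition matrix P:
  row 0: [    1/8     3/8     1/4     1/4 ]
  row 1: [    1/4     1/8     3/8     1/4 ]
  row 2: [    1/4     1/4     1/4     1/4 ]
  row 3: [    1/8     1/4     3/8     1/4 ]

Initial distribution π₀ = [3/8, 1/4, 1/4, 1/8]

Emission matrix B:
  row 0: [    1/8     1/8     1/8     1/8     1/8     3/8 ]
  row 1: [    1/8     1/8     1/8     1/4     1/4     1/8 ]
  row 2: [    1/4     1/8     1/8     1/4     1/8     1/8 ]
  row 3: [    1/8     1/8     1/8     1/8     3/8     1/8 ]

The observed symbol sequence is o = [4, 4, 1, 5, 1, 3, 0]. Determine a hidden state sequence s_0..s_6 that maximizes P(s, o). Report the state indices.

path = [1, 3, 2, 0, 1, 2, 2]

t=0: δ = [4.688e-02, 6.250e-02, 3.125e-02, 4.688e-02]  (obs o_0=4)
t=1: δ = [1.953e-03, 4.395e-03, 2.930e-03, 5.859e-03]  ψ = [1, 0, 1, 1]  (obs o_1=4)
t=2: δ = [1.373e-04, 1.831e-04, 2.747e-04, 1.831e-04]  ψ = [1, 3, 3, 3]  (obs o_2=1)
t=3: δ = [2.575e-05, 8.583e-06, 8.583e-06, 8.583e-06]  ψ = [2, 2, 1, 2]  (obs o_3=5)
t=4: δ = [4.023e-07, 1.207e-06, 8.047e-07, 8.047e-07]  ψ = [0, 0, 0, 0]  (obs o_4=1)
t=5: δ = [3.772e-08, 5.029e-08, 1.132e-07, 3.772e-08]  ψ = [1, 2, 1, 1]  (obs o_5=3)
t=6: δ = [3.536e-09, 3.536e-09, 7.072e-09, 3.536e-09]  ψ = [2, 2, 2, 2]  (obs o_6=0)
backtrack: best end state = 2; path = [1, 3, 2, 0, 1, 2, 2]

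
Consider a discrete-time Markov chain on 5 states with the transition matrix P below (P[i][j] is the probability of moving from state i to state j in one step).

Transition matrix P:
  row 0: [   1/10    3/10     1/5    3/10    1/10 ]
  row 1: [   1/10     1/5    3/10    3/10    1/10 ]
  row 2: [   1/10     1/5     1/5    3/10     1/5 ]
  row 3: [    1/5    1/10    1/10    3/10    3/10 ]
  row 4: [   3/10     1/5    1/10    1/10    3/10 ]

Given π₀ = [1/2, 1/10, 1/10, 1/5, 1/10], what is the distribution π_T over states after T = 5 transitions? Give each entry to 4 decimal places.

t=0: π = [0.5000, 0.1000, 0.1000, 0.2000, 0.1000]
t=1: π = [0.1400, 0.2300, 0.1800, 0.2800, 0.1700]
t=2: π = [0.1620, 0.1860, 0.1780, 0.2660, 0.2080]
t=3: π = [0.1682, 0.1896, 0.1712, 0.2584, 0.2126]
t=4: π = [0.1684, 0.1910, 0.1719, 0.2575, 0.2113]
t=5: π = [0.1680, 0.1911, 0.1722, 0.2577, 0.2109]

π = [0.1680, 0.1911, 0.1722, 0.2577, 0.2109]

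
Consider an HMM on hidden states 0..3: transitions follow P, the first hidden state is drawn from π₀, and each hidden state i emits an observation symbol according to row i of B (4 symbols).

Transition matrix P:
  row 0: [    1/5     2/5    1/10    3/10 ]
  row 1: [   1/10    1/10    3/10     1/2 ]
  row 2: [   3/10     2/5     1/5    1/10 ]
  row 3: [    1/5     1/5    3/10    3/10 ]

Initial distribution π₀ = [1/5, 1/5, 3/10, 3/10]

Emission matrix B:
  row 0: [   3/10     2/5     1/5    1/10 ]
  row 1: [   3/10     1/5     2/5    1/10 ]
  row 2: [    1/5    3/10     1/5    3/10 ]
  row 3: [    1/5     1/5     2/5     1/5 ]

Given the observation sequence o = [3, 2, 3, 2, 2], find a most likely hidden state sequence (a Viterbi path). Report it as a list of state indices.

path = [2, 1, 2, 1, 3]

t=0: δ = [2.000e-02, 2.000e-02, 9.000e-02, 6.000e-02]  (obs o_0=3)
t=1: δ = [5.400e-03, 1.440e-02, 3.600e-03, 7.200e-03]  ψ = [2, 2, 2, 3]  (obs o_1=2)
t=2: δ = [1.440e-04, 2.160e-04, 1.296e-03, 1.440e-03]  ψ = [1, 0, 1, 1]  (obs o_2=3)
t=3: δ = [7.776e-05, 2.074e-04, 8.640e-05, 1.728e-04]  ψ = [2, 2, 3, 3]  (obs o_3=2)
t=4: δ = [6.912e-06, 1.382e-05, 1.244e-05, 4.147e-05]  ψ = [3, 2, 1, 1]  (obs o_4=2)
backtrack: best end state = 3; path = [2, 1, 2, 1, 3]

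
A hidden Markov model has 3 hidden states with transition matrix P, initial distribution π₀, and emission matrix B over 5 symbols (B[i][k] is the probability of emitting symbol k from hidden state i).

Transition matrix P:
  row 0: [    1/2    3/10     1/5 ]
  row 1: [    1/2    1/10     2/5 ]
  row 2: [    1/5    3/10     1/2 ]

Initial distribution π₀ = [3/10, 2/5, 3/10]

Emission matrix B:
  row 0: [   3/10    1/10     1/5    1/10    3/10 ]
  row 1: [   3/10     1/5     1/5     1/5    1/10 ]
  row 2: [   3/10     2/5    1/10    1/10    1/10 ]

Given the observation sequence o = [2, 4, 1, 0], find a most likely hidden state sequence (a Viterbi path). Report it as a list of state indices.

t=0: δ = [6.000e-02, 8.000e-02, 3.000e-02]  (obs o_0=2)
t=1: δ = [1.200e-02, 1.800e-03, 3.200e-03]  ψ = [1, 0, 1]  (obs o_1=4)
t=2: δ = [6.000e-04, 7.200e-04, 9.600e-04]  ψ = [0, 0, 0]  (obs o_2=1)
t=3: δ = [1.080e-04, 8.640e-05, 1.440e-04]  ψ = [1, 2, 2]  (obs o_3=0)
backtrack: best end state = 2; path = [1, 0, 2, 2]

path = [1, 0, 2, 2]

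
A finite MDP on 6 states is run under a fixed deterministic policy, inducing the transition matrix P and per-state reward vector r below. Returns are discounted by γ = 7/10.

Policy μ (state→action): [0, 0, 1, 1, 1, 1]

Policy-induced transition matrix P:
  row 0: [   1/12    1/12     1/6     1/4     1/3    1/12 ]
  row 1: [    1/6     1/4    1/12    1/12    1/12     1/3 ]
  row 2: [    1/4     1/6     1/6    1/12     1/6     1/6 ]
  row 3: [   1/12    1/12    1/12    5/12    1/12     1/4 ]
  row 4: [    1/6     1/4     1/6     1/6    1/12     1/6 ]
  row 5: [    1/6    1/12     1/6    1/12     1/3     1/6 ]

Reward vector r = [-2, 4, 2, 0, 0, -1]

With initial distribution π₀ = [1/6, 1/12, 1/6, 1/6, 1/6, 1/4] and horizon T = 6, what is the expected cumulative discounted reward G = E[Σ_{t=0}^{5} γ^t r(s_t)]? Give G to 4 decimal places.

G = 0.8168

t=0: π = [0.1667, 0.0833, 0.1667, 0.1667, 0.1667, 0.2500], E[r] = 0.0833, γ^t·E[r] = 0.083333, running G = 0.083333
t=1: π = [0.1528, 0.1389, 0.1458, 0.1806, 0.2014, 0.1806], E[r] = 0.3611, γ^t·E[r] = 0.252778, running G = 0.336111
t=2: π = [0.1510, 0.1522, 0.1400, 0.1858, 0.1788, 0.1921], E[r] = 0.3947, γ^t·E[r] = 0.193391, running G = 0.529502
t=3: π = [0.1503, 0.1502, 0.1385, 0.1853, 0.1808, 0.1949], E[r] = 0.3822, γ^t·E[r] = 0.131106, running G = 0.660609
t=4: π = [0.1502, 0.1500, 0.1387, 0.1852, 0.1812, 0.1946], E[r] = 0.3825, γ^t·E[r] = 0.091829, running G = 0.752438
t=5: π = [0.1503, 0.1501, 0.1387, 0.1852, 0.1811, 0.1946], E[r] = 0.3827, γ^t·E[r] = 0.064321, running G = 0.816759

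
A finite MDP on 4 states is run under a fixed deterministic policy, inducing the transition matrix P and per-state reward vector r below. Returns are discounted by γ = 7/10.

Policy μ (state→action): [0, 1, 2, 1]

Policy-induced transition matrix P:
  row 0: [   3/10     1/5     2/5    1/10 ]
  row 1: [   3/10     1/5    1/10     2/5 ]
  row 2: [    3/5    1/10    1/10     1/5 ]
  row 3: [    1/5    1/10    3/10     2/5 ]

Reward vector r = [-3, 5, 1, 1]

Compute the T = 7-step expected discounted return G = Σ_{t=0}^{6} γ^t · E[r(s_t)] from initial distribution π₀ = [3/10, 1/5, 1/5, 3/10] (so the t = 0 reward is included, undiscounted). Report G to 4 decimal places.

t=0: π = [0.3000, 0.2000, 0.2000, 0.3000], E[r] = 0.6000, γ^t·E[r] = 0.600000, running G = 0.600000
t=1: π = [0.3300, 0.1500, 0.2500, 0.2700], E[r] = 0.2800, γ^t·E[r] = 0.196000, running G = 0.796000
t=2: π = [0.3480, 0.1480, 0.2530, 0.2510], E[r] = 0.2000, γ^t·E[r] = 0.098000, running G = 0.894000
t=3: π = [0.3508, 0.1496, 0.2546, 0.2450], E[r] = 0.1952, γ^t·E[r] = 0.066954, running G = 0.960954
t=4: π = [0.3519, 0.1500, 0.2542, 0.2438], E[r] = 0.1926, γ^t·E[r] = 0.046253, running G = 1.007206
t=5: π = [0.3519, 0.1502, 0.2543, 0.2436], E[r] = 0.1932, γ^t·E[r] = 0.032474, running G = 1.039680
t=6: π = [0.3519, 0.1502, 0.2543, 0.2436], E[r] = 0.1931, γ^t·E[r] = 0.022714, running G = 1.062395

G = 1.0624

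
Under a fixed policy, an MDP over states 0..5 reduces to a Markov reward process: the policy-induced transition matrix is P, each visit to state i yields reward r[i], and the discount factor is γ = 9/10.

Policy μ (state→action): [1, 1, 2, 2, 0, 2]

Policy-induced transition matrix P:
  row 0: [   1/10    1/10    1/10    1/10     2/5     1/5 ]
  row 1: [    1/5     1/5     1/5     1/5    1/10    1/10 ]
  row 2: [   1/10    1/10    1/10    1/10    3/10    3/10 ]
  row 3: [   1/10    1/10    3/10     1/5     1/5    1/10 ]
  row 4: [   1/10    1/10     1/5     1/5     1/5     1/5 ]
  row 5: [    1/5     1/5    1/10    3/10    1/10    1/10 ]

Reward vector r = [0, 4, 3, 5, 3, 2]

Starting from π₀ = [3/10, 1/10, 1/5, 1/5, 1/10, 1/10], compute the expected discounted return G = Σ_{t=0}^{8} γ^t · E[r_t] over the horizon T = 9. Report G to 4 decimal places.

t=0: π = [0.3000, 0.1000, 0.2000, 0.2000, 0.1000, 0.1000], E[r] = 2.5000, γ^t·E[r] = 2.500000, running G = 2.500000
t=1: π = [0.1200, 0.1200, 0.1600, 0.1600, 0.2600, 0.1800], E[r] = 2.9000, γ^t·E[r] = 2.610000, running G = 5.110000
t=2: π = [0.1300, 0.1300, 0.1700, 0.1900, 0.2100, 0.1700], E[r] = 2.9500, γ^t·E[r] = 2.389500, running G = 7.499500
t=3: π = [0.1300, 0.1300, 0.1720, 0.1870, 0.2130, 0.1680], E[r] = 2.9460, γ^t·E[r] = 2.147634, running G = 9.647134
t=4: π = [0.1298, 0.1298, 0.1717, 0.1866, 0.2134, 0.1687], E[r] = 2.9449, γ^t·E[r] = 1.932149, running G = 11.579283
t=5: π = [0.1299, 0.1299, 0.1716, 0.1867, 0.2133, 0.1687], E[r] = 2.9451, γ^t·E[r] = 1.739040, running G = 13.318323
t=6: π = [0.1299, 0.1299, 0.1717, 0.1867, 0.2133, 0.1686], E[r] = 2.9451, γ^t·E[r] = 1.565142, running G = 14.883465
t=7: π = [0.1298, 0.1298, 0.1717, 0.1867, 0.2133, 0.1686], E[r] = 2.9451, γ^t·E[r] = 1.408624, running G = 16.292090
t=8: π = [0.1298, 0.1298, 0.1717, 0.1867, 0.2133, 0.1686], E[r] = 2.9451, γ^t·E[r] = 1.267762, running G = 17.559852

G = 17.5599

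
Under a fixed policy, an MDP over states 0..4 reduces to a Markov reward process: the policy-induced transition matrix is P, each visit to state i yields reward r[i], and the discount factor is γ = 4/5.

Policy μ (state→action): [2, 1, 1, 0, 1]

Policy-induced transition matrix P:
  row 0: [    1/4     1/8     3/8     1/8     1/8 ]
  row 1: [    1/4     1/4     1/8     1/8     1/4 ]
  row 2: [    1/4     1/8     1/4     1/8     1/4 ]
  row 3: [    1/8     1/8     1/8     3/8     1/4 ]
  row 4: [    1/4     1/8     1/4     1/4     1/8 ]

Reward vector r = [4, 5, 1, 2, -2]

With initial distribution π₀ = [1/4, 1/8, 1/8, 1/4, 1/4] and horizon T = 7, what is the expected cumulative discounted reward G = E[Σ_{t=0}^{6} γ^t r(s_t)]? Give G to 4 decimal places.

G = 7.2325

t=0: π = [0.2500, 0.1250, 0.1250, 0.2500, 0.2500], E[r] = 1.7500, γ^t·E[r] = 1.750000, running G = 1.750000
t=1: π = [0.2188, 0.1406, 0.2344, 0.2188, 0.1875], E[r] = 1.8750, γ^t·E[r] = 1.500000, running G = 3.250000
t=2: π = [0.2227, 0.1426, 0.2324, 0.2031, 0.1992], E[r] = 1.8438, γ^t·E[r] = 1.180000, running G = 4.430000
t=3: π = [0.2246, 0.1428, 0.2346, 0.2007, 0.1973], E[r] = 1.8540, γ^t·E[r] = 0.949250, running G = 5.379250
t=4: π = [0.2249, 0.1429, 0.2351, 0.1998, 0.1973], E[r] = 1.8542, γ^t·E[r] = 0.759475, running G = 6.138725
t=5: π = [0.2250, 0.1429, 0.2353, 0.1996, 0.1972], E[r] = 1.8544, γ^t·E[r] = 0.607658, running G = 6.746383
t=6: π = [0.2250, 0.1429, 0.2353, 0.1996, 0.1972], E[r] = 1.8545, γ^t·E[r] = 0.486139, running G = 7.232522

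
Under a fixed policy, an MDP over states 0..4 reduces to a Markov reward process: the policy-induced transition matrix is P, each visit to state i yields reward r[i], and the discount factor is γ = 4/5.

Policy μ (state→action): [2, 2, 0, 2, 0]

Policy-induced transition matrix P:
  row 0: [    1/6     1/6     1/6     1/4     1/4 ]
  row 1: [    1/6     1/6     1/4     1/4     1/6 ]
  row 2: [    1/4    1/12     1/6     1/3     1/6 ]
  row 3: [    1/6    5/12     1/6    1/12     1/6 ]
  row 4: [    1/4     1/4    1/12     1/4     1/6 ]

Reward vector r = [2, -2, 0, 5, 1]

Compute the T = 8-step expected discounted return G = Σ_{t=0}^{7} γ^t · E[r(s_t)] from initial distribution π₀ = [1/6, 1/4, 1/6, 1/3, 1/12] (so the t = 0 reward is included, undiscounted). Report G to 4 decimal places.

G = 5.4623

t=0: π = [0.1667, 0.2500, 0.1667, 0.3333, 0.0833], E[r] = 1.5833, γ^t·E[r] = 1.583333, running G = 1.583333
t=1: π = [0.1875, 0.2431, 0.1806, 0.2083, 0.1806], E[r] = 1.1111, γ^t·E[r] = 0.888889, running G = 2.472222
t=2: π = [0.1968, 0.2188, 0.1719, 0.2303, 0.1823], E[r] = 1.2899, γ^t·E[r] = 0.825556, running G = 3.297778
t=3: π = [0.1962, 0.2251, 0.1697, 0.2259, 0.1831], E[r] = 1.2549, γ^t·E[r] = 0.642494, running G = 3.940272
t=4: π = [0.1961, 0.2243, 0.1702, 0.2265, 0.1830], E[r] = 1.2590, γ^t·E[r] = 0.515705, running G = 4.455977
t=5: π = [0.1961, 0.2244, 0.1701, 0.2264, 0.1830], E[r] = 1.2587, γ^t·E[r] = 0.412435, running G = 4.868412
t=6: π = [0.1961, 0.2244, 0.1701, 0.2264, 0.1830], E[r] = 1.2587, γ^t·E[r] = 0.329954, running G = 5.198366
t=7: π = [0.1961, 0.2244, 0.1701, 0.2264, 0.1830], E[r] = 1.2587, γ^t·E[r] = 0.263964, running G = 5.462330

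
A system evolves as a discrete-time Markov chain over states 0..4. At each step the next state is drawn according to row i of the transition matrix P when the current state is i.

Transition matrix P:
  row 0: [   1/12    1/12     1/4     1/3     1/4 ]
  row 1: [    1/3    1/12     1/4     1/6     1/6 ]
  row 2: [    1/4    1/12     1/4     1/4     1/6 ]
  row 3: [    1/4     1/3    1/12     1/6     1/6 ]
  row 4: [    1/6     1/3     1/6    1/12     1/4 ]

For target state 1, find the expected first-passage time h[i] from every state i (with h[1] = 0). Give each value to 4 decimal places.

h = [5.1675, 0.0000, 5.3425, 4.1096, 4.1255]

First-step conditioning: h[1] = 0; for i ≠ 1, h[i] = 1 + Σ_k P[i][k]·h[k].
  h[0] = 1 + 1/12·h[0] + 1/4·h[2] + 1/3·h[3] + 1/4·h[4]
  h[2] = 1 + 1/4·h[0] + 1/4·h[2] + 1/4·h[3] + 1/6·h[4]
  h[3] = 1 + 1/4·h[0] + 1/12·h[2] + 1/6·h[3] + 1/6·h[4]
  h[4] = 1 + 1/6·h[0] + 1/6·h[2] + 1/12·h[3] + 1/4·h[4]
Solving the 4×4 linear system over states ≠ 1 gives exactly h = [11694/2263, 0, 390/73, 300/73, 9336/2263] (h[1] = 0 is the target).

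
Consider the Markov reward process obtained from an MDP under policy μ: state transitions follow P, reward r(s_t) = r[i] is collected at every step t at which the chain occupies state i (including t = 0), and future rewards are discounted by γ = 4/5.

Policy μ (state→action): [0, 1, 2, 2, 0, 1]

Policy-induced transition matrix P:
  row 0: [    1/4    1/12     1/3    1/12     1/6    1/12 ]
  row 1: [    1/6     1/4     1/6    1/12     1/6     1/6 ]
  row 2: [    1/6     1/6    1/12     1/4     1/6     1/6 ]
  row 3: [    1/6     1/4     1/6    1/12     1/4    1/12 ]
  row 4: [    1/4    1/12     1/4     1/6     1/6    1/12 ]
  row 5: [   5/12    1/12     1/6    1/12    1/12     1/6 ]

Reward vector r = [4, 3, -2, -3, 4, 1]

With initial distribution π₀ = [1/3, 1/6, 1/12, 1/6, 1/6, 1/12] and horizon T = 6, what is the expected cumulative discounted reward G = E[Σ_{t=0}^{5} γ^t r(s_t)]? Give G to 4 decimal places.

G = 5.5583

t=0: π = [0.3333, 0.1667, 0.0833, 0.1667, 0.1667, 0.0833], E[r] = 1.9167, γ^t·E[r] = 1.916667, running G = 1.916667
t=1: π = [0.2292, 0.1458, 0.2292, 0.1111, 0.1736, 0.1111], E[r] = 1.3681, γ^t·E[r] = 1.094444, running G = 3.011111
t=2: π = [0.2280, 0.1453, 0.2002, 0.1360, 0.1667, 0.1238], E[r] = 1.3299, γ^t·E[r] = 0.851111, running G = 3.862222
t=3: π = [0.2305, 0.1469, 0.2019, 0.1306, 0.1677, 0.1224], E[r] = 1.3604, γ^t·E[r] = 0.696519, running G = 4.558741
t=4: π = [0.2305, 0.1464, 0.2022, 0.1310, 0.1673, 0.1226], E[r] = 1.3557, γ^t·E[r] = 0.555299, running G = 5.114040
t=5: π = [0.2305, 0.1464, 0.2022, 0.1310, 0.1674, 0.1226], E[r] = 1.3559, γ^t·E[r] = 0.444291, running G = 5.558330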